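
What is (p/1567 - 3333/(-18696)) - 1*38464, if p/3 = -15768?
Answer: -375914942007/9765544 ≈ -38494.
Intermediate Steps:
p = -47304 (p = 3*(-15768) = -47304)
(p/1567 - 3333/(-18696)) - 1*38464 = (-47304/1567 - 3333/(-18696)) - 1*38464 = (-47304*1/1567 - 3333*(-1/18696)) - 38464 = (-47304/1567 + 1111/6232) - 38464 = -293057591/9765544 - 38464 = -375914942007/9765544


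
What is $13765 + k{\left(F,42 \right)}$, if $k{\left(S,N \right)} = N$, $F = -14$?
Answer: $13807$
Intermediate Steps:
$13765 + k{\left(F,42 \right)} = 13765 + 42 = 13807$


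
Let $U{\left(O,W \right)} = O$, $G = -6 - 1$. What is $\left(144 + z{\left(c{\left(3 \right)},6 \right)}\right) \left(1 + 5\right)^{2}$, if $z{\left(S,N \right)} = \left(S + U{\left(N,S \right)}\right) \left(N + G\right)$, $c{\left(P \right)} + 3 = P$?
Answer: $4968$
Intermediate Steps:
$G = -7$
$c{\left(P \right)} = -3 + P$
$z{\left(S,N \right)} = \left(-7 + N\right) \left(N + S\right)$ ($z{\left(S,N \right)} = \left(S + N\right) \left(N - 7\right) = \left(N + S\right) \left(-7 + N\right) = \left(-7 + N\right) \left(N + S\right)$)
$\left(144 + z{\left(c{\left(3 \right)},6 \right)}\right) \left(1 + 5\right)^{2} = \left(144 + \left(6^{2} - 42 - 7 \left(-3 + 3\right) + 6 \left(-3 + 3\right)\right)\right) \left(1 + 5\right)^{2} = \left(144 + \left(36 - 42 - 0 + 6 \cdot 0\right)\right) 6^{2} = \left(144 + \left(36 - 42 + 0 + 0\right)\right) 36 = \left(144 - 6\right) 36 = 138 \cdot 36 = 4968$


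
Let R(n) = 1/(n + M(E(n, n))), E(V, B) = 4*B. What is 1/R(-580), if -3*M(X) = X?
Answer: 580/3 ≈ 193.33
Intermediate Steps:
M(X) = -X/3
R(n) = -3/n (R(n) = 1/(n - 4*n/3) = 1/(-n/3) = -3/n)
1/R(-580) = 1/(-3/(-580)) = 1/(-3*(-1/580)) = 1/(3/580) = 580/3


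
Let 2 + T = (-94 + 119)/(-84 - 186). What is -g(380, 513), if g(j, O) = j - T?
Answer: -20633/54 ≈ -382.09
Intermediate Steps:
T = -113/54 (T = -2 + (-94 + 119)/(-84 - 186) = -2 + 25/(-270) = -2 + 25*(-1/270) = -2 - 5/54 = -113/54 ≈ -2.0926)
g(j, O) = 113/54 + j (g(j, O) = j - 1*(-113/54) = j + 113/54 = 113/54 + j)
-g(380, 513) = -(113/54 + 380) = -1*20633/54 = -20633/54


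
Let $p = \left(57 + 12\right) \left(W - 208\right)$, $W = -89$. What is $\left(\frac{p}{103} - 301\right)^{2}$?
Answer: $\frac{2651838016}{10609} \approx 2.4996 \cdot 10^{5}$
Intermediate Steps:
$p = -20493$ ($p = \left(57 + 12\right) \left(-89 - 208\right) = 69 \left(-297\right) = -20493$)
$\left(\frac{p}{103} - 301\right)^{2} = \left(- \frac{20493}{103} - 301\right)^{2} = \left(- \frac{51496}{103}\right)^{2} = \frac{2651838016}{10609}$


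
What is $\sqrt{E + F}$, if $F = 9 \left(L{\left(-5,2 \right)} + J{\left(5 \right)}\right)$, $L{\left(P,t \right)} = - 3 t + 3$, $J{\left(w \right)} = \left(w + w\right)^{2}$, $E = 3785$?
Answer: $\sqrt{4658} \approx 68.25$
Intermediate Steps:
$J{\left(w \right)} = 4 w^{2}$ ($J{\left(w \right)} = \left(2 w\right)^{2} = 4 w^{2}$)
$L{\left(P,t \right)} = 3 - 3 t$
$F = 873$ ($F = 9 \left(\left(3 - 6\right) + 4 \cdot 5^{2}\right) = 9 \left(\left(3 - 6\right) + 4 \cdot 25\right) = 9 \left(-3 + 100\right) = 9 \cdot 97 = 873$)
$\sqrt{E + F} = \sqrt{3785 + 873} = \sqrt{4658}$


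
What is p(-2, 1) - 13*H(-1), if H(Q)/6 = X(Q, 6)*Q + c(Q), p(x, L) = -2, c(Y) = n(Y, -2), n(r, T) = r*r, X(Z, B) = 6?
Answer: 388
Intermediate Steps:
n(r, T) = r²
c(Y) = Y²
H(Q) = 6*Q² + 36*Q (H(Q) = 6*(6*Q + Q²) = 6*(Q² + 6*Q) = 6*Q² + 36*Q)
p(-2, 1) - 13*H(-1) = -2 - 78*(-1)*(6 - 1) = -2 - 78*(-1)*5 = -2 - 13*(-30) = -2 + 390 = 388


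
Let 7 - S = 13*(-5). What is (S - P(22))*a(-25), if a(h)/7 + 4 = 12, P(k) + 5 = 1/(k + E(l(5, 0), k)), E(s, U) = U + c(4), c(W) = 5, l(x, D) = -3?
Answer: 30176/7 ≈ 4310.9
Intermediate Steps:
S = 72 (S = 7 - 13*(-5) = 7 - 1*(-65) = 7 + 65 = 72)
E(s, U) = 5 + U (E(s, U) = U + 5 = 5 + U)
P(k) = -5 + 1/(5 + 2*k) (P(k) = -5 + 1/(k + (5 + k)) = -5 + 1/(5 + 2*k))
a(h) = 56 (a(h) = -28 + 7*12 = -28 + 84 = 56)
(S - P(22))*a(-25) = (72 - 2*(-12 - 5*22)/(5 + 2*22))*56 = (72 - 2*(-12 - 110)/(5 + 44))*56 = (72 - 2*(-122)/49)*56 = (72 - 1*(-244/49))*56 = (72 + 244/49)*56 = (3772/49)*56 = 30176/7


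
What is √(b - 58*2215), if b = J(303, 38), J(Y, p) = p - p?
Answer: I*√128470 ≈ 358.43*I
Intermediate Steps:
J(Y, p) = 0
b = 0
√(b - 58*2215) = √(0 - 58*2215) = √(0 - 128470) = √(-128470) = I*√128470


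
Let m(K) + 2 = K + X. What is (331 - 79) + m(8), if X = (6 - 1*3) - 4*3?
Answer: 249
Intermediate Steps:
X = -9 (X = (6 - 3) - 12 = 3 - 12 = -9)
m(K) = -11 + K (m(K) = -2 + (K - 9) = -2 + (-9 + K) = -11 + K)
(331 - 79) + m(8) = (331 - 79) + (-11 + 8) = 252 - 3 = 249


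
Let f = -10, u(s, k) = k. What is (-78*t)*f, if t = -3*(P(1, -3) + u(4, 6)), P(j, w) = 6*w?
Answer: 28080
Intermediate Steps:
t = 36 (t = -3*(6*(-3) + 6) = -3*(-18 + 6) = -3*(-12) = 36)
(-78*t)*f = -78*36*(-10) = -2808*(-10) = 28080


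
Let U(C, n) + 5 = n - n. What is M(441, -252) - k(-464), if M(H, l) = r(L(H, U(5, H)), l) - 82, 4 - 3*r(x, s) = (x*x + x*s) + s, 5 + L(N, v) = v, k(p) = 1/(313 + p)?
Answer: -131369/151 ≈ -869.99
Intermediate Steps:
U(C, n) = -5 (U(C, n) = -5 + (n - n) = -5 + 0 = -5)
L(N, v) = -5 + v
r(x, s) = 4/3 - s/3 - x**2/3 - s*x/3 (r(x, s) = 4/3 - ((x*x + x*s) + s)/3 = 4/3 - ((x**2 + s*x) + s)/3 = 4/3 - (s + x**2 + s*x)/3 = 4/3 + (-s/3 - x**2/3 - s*x/3) = 4/3 - s/3 - x**2/3 - s*x/3)
M(H, l) = -114 + 3*l (M(H, l) = (4/3 - l/3 - (-5 - 5)**2/3 - l*(-5 - 5)/3) - 82 = (4/3 - l/3 - 1/3*(-10)**2 - 1/3*l*(-10)) - 82 = (4/3 - l/3 - 1/3*100 + 10*l/3) - 82 = (4/3 - l/3 - 100/3 + 10*l/3) - 82 = (-32 + 3*l) - 82 = -114 + 3*l)
M(441, -252) - k(-464) = (-114 + 3*(-252)) - 1/(313 - 464) = (-114 - 756) - 1/(-151) = -870 - 1*(-1/151) = -870 + 1/151 = -131369/151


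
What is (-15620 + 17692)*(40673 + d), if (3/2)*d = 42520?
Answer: 429026248/3 ≈ 1.4301e+8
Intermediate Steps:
d = 85040/3 (d = (⅔)*42520 = 85040/3 ≈ 28347.)
(-15620 + 17692)*(40673 + d) = (-15620 + 17692)*(40673 + 85040/3) = 2072*(207059/3) = 429026248/3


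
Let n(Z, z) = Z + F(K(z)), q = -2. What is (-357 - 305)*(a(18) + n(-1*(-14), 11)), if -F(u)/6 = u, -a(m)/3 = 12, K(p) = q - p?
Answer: -37072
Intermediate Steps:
K(p) = -2 - p
a(m) = -36 (a(m) = -3*12 = -36)
F(u) = -6*u
n(Z, z) = 12 + Z + 6*z (n(Z, z) = Z - 6*(-2 - z) = Z + (12 + 6*z) = 12 + Z + 6*z)
(-357 - 305)*(a(18) + n(-1*(-14), 11)) = (-357 - 305)*(-36 + (12 - 1*(-14) + 6*11)) = -662*(-36 + (12 + 14 + 66)) = -662*(-36 + 92) = -662*56 = -37072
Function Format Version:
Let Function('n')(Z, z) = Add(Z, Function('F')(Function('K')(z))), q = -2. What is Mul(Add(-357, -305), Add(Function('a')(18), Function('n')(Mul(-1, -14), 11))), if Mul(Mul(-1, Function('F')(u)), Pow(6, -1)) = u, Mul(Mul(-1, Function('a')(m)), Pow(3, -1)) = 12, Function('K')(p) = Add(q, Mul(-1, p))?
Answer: -37072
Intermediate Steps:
Function('K')(p) = Add(-2, Mul(-1, p))
Function('a')(m) = -36 (Function('a')(m) = Mul(-3, 12) = -36)
Function('F')(u) = Mul(-6, u)
Function('n')(Z, z) = Add(12, Z, Mul(6, z)) (Function('n')(Z, z) = Add(Z, Mul(-6, Add(-2, Mul(-1, z)))) = Add(Z, Add(12, Mul(6, z))) = Add(12, Z, Mul(6, z)))
Mul(Add(-357, -305), Add(Function('a')(18), Function('n')(Mul(-1, -14), 11))) = Mul(Add(-357, -305), Add(-36, Add(12, Mul(-1, -14), Mul(6, 11)))) = Mul(-662, Add(-36, Add(12, 14, 66))) = Mul(-662, Add(-36, 92)) = Mul(-662, 56) = -37072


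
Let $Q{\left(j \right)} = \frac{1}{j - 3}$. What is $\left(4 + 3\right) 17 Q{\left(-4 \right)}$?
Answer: $-17$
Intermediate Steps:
$Q{\left(j \right)} = \frac{1}{-3 + j}$
$\left(4 + 3\right) 17 Q{\left(-4 \right)} = \frac{\left(4 + 3\right) 17}{-3 - 4} = \frac{7 \cdot 17}{-7} = 119 \left(- \frac{1}{7}\right) = -17$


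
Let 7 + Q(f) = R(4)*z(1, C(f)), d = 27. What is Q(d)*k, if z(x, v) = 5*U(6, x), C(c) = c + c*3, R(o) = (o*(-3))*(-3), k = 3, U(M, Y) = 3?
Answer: 1599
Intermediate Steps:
R(o) = 9*o (R(o) = -3*o*(-3) = 9*o)
C(c) = 4*c (C(c) = c + 3*c = 4*c)
z(x, v) = 15 (z(x, v) = 5*3 = 15)
Q(f) = 533 (Q(f) = -7 + (9*4)*15 = -7 + 36*15 = -7 + 540 = 533)
Q(d)*k = 533*3 = 1599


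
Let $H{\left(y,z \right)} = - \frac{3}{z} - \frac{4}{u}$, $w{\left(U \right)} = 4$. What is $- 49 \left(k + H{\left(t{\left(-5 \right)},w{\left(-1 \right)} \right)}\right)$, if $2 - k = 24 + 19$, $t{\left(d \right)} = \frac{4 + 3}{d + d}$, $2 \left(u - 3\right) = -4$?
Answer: $\frac{8967}{4} \approx 2241.8$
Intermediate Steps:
$u = 1$ ($u = 3 + \frac{1}{2} \left(-4\right) = 3 - 2 = 1$)
$t{\left(d \right)} = \frac{7}{2 d}$
$H{\left(y,z \right)} = -4 - \frac{3}{z}$ ($H{\left(y,z \right)} = - \frac{3}{z} - \frac{4}{1} = - \frac{3}{z} - 4 = -4 - \frac{3}{z}$)
$k = -41$ ($k = 2 - \left(24 + 19\right) = 2 - 43 = -41$)
$- 49 \left(k + H{\left(t{\left(-5 \right)},w{\left(-1 \right)} \right)}\right) = - 49 \left(-41 - \left(4 + \frac{3}{4}\right)\right) = - 49 \left(-41 - \frac{19}{4}\right) = \left(-49\right) \left(- \frac{183}{4}\right) = \frac{8967}{4}$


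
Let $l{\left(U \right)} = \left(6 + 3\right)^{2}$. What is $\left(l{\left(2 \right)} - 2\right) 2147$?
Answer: $169613$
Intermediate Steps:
$l{\left(U \right)} = 81$ ($l{\left(U \right)} = 9^{2} = 81$)
$\left(l{\left(2 \right)} - 2\right) 2147 = \left(81 - 2\right) 2147 = 79 \cdot 2147 = 169613$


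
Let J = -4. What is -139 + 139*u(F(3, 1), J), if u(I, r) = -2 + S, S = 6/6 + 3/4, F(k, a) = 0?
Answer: -695/4 ≈ -173.75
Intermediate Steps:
S = 7/4 (S = 6*(⅙) + 3*(¼) = 1 + ¾ = 7/4 ≈ 1.7500)
u(I, r) = -¼ (u(I, r) = -2 + 7/4 = -¼)
-139 + 139*u(F(3, 1), J) = -139 + 139*(-¼) = -139 - 139/4 = -695/4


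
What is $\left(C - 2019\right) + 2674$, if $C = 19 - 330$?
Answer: $344$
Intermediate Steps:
$C = -311$ ($C = 19 - 330 = -311$)
$\left(C - 2019\right) + 2674 = \left(-311 - 2019\right) + 2674 = -2330 + 2674 = 344$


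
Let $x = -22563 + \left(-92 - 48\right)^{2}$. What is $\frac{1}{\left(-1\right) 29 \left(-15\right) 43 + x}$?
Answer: $\frac{1}{15742} \approx 6.3524 \cdot 10^{-5}$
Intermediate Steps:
$x = -2963$ ($x = -22563 + \left(-140\right)^{2} = -22563 + 19600 = -2963$)
$\frac{1}{\left(-1\right) 29 \left(-15\right) 43 + x} = \frac{1}{\left(-1\right) 29 \left(-15\right) 43 - 2963} = \frac{1}{\left(-29\right) \left(-15\right) 43 - 2963} = \frac{1}{435 \cdot 43 - 2963} = \frac{1}{18705 - 2963} = \frac{1}{15742}$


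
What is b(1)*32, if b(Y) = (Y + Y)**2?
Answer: 128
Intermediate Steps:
b(Y) = 4*Y**2 (b(Y) = (2*Y)**2 = 4*Y**2)
b(1)*32 = (4*1**2)*32 = (4*1)*32 = 4*32 = 128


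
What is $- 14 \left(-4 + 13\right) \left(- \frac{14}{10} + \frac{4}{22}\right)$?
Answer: $\frac{8442}{55} \approx 153.49$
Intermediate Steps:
$- 14 \left(-4 + 13\right) \left(- \frac{14}{10} + \frac{4}{22}\right) = \left(-14\right) 9 \left(\left(-14\right) \frac{1}{10} + 4 \cdot \frac{1}{22}\right) = - 126 \left(- \frac{7}{5} + \frac{2}{11}\right) = \left(-126\right) \left(- \frac{67}{55}\right) = \frac{8442}{55}$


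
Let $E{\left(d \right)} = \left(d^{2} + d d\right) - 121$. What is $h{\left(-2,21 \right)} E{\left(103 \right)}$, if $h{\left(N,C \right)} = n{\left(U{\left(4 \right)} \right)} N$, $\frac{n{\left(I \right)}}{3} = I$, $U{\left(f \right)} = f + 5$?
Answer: $-1139238$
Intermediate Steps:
$U{\left(f \right)} = 5 + f$
$E{\left(d \right)} = -121 + 2 d^{2}$ ($E{\left(d \right)} = \left(d^{2} + d^{2}\right) - 121 = 2 d^{2} - 121 = -121 + 2 d^{2}$)
$n{\left(I \right)} = 3 I$
$h{\left(N,C \right)} = 27 N$ ($h{\left(N,C \right)} = 3 \left(5 + 4\right) N = 3 \cdot 9 N = 27 N$)
$h{\left(-2,21 \right)} E{\left(103 \right)} = 27 \left(-2\right) \left(-121 + 2 \cdot 103^{2}\right) = - 54 \left(-121 + 2 \cdot 10609\right) = - 54 \left(-121 + 21218\right) = \left(-54\right) 21097 = -1139238$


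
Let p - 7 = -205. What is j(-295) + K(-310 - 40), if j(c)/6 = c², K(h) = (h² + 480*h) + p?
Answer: 476452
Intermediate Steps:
p = -198 (p = 7 - 205 = -198)
K(h) = -198 + h² + 480*h (K(h) = (h² + 480*h) - 198 = -198 + h² + 480*h)
j(c) = 6*c²
j(-295) + K(-310 - 40) = 6*(-295)² + (-198 + (-310 - 40)² + 480*(-310 - 40)) = 6*87025 + (-198 + (-350)² + 480*(-350)) = 522150 + (-198 + 122500 - 168000) = 522150 - 45698 = 476452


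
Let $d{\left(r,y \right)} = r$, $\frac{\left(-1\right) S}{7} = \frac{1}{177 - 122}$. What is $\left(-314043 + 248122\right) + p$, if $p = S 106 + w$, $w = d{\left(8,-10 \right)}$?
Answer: $- \frac{3625957}{55} \approx -65927.0$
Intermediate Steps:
$S = - \frac{7}{55}$ ($S = - \frac{7}{177 - 122} = - \frac{7}{55} \approx -0.12727$)
$w = 8$
$p = - \frac{302}{55}$ ($p = \left(- \frac{7}{55}\right) 106 + 8 = - \frac{742}{55} + 8 = - \frac{302}{55} \approx -5.4909$)
$\left(-314043 + 248122\right) + p = \left(-314043 + 248122\right) - \frac{302}{55} = -65921 - \frac{302}{55} = - \frac{3625957}{55}$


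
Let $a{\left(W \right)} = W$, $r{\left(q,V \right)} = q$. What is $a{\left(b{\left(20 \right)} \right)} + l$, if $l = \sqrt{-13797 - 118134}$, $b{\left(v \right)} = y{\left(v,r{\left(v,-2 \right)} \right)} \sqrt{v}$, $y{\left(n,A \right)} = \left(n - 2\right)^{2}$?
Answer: $648 \sqrt{5} + 3 i \sqrt{14659} \approx 1449.0 + 363.22 i$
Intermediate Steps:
$y{\left(n,A \right)} = \left(-2 + n\right)^{2}$
$b{\left(v \right)} = \sqrt{v} \left(-2 + v\right)^{2}$ ($b{\left(v \right)} = \left(-2 + v\right)^{2} \sqrt{v} = \sqrt{v} \left(-2 + v\right)^{2}$)
$l = 3 i \sqrt{14659}$ ($l = \sqrt{-131931} = 3 i \sqrt{14659} \approx 363.22 i$)
$a{\left(b{\left(20 \right)} \right)} + l = \sqrt{20} \left(-2 + 20\right)^{2} + 3 i \sqrt{14659} = 2 \sqrt{5} \cdot 18^{2} + 3 i \sqrt{14659} = 2 \sqrt{5} \cdot 324 + 3 i \sqrt{14659} = 648 \sqrt{5} + 3 i \sqrt{14659}$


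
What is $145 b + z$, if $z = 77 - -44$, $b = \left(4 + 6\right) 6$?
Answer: $8821$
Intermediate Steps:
$b = 60$ ($b = 10 \cdot 6 = 60$)
$z = 121$ ($z = 77 + 44 = 121$)
$145 b + z = 145 \cdot 60 + 121 = 8700 + 121 = 8821$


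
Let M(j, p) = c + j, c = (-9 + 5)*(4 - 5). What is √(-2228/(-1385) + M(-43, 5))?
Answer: I*√71724995/1385 ≈ 6.1148*I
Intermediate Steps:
c = 4 (c = -4*(-1) = 4)
M(j, p) = 4 + j
√(-2228/(-1385) + M(-43, 5)) = √(-2228/(-1385) + (4 - 43)) = √(-2228*(-1/1385) - 39) = √(2228/1385 - 39) = √(-51787/1385) = I*√71724995/1385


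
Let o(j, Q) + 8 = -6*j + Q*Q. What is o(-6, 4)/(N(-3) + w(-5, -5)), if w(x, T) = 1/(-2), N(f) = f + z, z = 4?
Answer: 88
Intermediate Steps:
N(f) = 4 + f (N(f) = f + 4 = 4 + f)
o(j, Q) = -8 + Q**2 - 6*j (o(j, Q) = -8 + (-6*j + Q*Q) = -8 + (-6*j + Q**2) = -8 + (Q**2 - 6*j) = -8 + Q**2 - 6*j)
w(x, T) = -1/2
o(-6, 4)/(N(-3) + w(-5, -5)) = (-8 + 4**2 - 6*(-6))/((4 - 3) - 1/2) = (-8 + 16 + 36)/(1 - 1/2) = 44/(1/2) = 44*2 = 88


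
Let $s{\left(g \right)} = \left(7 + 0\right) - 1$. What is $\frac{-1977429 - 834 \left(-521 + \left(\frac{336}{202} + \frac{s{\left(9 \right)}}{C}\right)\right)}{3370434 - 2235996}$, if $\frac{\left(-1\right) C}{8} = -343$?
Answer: $- \frac{35666217291}{26200223756} \approx -1.3613$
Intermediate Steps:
$s{\left(g \right)} = 6$ ($s{\left(g \right)} = 7 - 1 = 6$)
$C = 2744$ ($C = \left(-8\right) \left(-343\right) = 2744$)
$\frac{-1977429 - 834 \left(-521 + \left(\frac{336}{202} + \frac{s{\left(9 \right)}}{C}\right)\right)}{3370434 - 2235996} = \frac{-1977429 - 834 \left(-521 + \left(\frac{336}{202} + \frac{6}{2744}\right)\right)}{3370434 - 2235996} = \frac{-1977429 - 834 \left(-521 + \left(336 \cdot \frac{1}{202} + 6 \cdot \frac{1}{2744}\right)\right)}{1134438} = \left(-1977429 - 834 \left(-521 + \left(\frac{168}{101} + \frac{3}{1372}\right)\right)\right) \frac{1}{1134438} = \left(-1977429 - 834 \left(-521 + \frac{230799}{138572}\right)\right) \frac{1}{1134438} = \left(-1977429 - - \frac{30009493821}{69286}\right) \frac{1}{1134438} = \left(-1977429 + \frac{30009493821}{69286}\right) \frac{1}{1134438} = \left(- \frac{106998651873}{69286}\right) \frac{1}{1134438} = - \frac{35666217291}{26200223756}$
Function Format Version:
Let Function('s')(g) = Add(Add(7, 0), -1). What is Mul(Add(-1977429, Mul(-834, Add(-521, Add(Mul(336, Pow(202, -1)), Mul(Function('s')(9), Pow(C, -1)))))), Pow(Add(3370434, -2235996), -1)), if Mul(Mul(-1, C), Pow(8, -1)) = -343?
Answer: Rational(-35666217291, 26200223756) ≈ -1.3613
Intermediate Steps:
Function('s')(g) = 6 (Function('s')(g) = Add(7, -1) = 6)
C = 2744 (C = Mul(-8, -343) = 2744)
Mul(Add(-1977429, Mul(-834, Add(-521, Add(Mul(336, Pow(202, -1)), Mul(Function('s')(9), Pow(C, -1)))))), Pow(Add(3370434, -2235996), -1)) = Mul(Add(-1977429, Mul(-834, Add(-521, Add(Mul(336, Pow(202, -1)), Mul(6, Pow(2744, -1)))))), Pow(Add(3370434, -2235996), -1)) = Mul(Add(-1977429, Mul(-834, Add(-521, Add(Mul(336, Rational(1, 202)), Mul(6, Rational(1, 2744)))))), Pow(1134438, -1)) = Mul(Add(-1977429, Mul(-834, Add(-521, Add(Rational(168, 101), Rational(3, 1372))))), Rational(1, 1134438)) = Mul(Add(-1977429, Mul(-834, Add(-521, Rational(230799, 138572)))), Rational(1, 1134438)) = Mul(Add(-1977429, Mul(-834, Rational(-71965213, 138572))), Rational(1, 1134438)) = Mul(Add(-1977429, Rational(30009493821, 69286)), Rational(1, 1134438)) = Mul(Rational(-106998651873, 69286), Rational(1, 1134438)) = Rational(-35666217291, 26200223756)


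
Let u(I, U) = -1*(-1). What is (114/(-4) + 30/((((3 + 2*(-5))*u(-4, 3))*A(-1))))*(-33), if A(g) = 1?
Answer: 15147/14 ≈ 1081.9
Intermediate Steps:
u(I, U) = 1
(114/(-4) + 30/((((3 + 2*(-5))*u(-4, 3))*A(-1))))*(-33) = (114/(-4) + 30/((((3 + 2*(-5))*1)*1)))*(-33) = (114*(-¼) + 30/((((3 - 10)*1)*1)))*(-33) = (-57/2 + 30/((-7*1*1)))*(-33) = (-57/2 + 30/((-7*1)))*(-33) = (-57/2 + 30/(-7))*(-33) = (-57/2 + 30*(-⅐))*(-33) = (-57/2 - 30/7)*(-33) = -459/14*(-33) = 15147/14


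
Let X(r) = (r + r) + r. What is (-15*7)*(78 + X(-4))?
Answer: -6930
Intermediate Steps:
X(r) = 3*r (X(r) = 2*r + r = 3*r)
(-15*7)*(78 + X(-4)) = (-15*7)*(78 + 3*(-4)) = -105*(78 - 12) = -105*66 = -6930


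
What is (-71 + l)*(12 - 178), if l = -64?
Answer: 22410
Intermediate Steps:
(-71 + l)*(12 - 178) = (-71 - 64)*(12 - 178) = -135*(-166) = 22410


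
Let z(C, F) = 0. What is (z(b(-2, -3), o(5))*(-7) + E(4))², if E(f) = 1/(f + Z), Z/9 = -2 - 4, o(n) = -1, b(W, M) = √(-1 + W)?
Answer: 1/2500 ≈ 0.00040000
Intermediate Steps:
Z = -54 (Z = 9*(-2 - 4) = 9*(-6) = -54)
E(f) = 1/(-54 + f) (E(f) = 1/(f - 54) = 1/(-54 + f))
(z(b(-2, -3), o(5))*(-7) + E(4))² = (0*(-7) + 1/(-54 + 4))² = (0 + 1/(-50))² = (0 - 1/50)² = (-1/50)² = 1/2500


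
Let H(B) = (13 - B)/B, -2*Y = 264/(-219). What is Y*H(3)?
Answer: 440/219 ≈ 2.0091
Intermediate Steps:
Y = 44/73 (Y = -132/(-219) = -132*(-1)/219 = -1/2*(-88/73) = 44/73 ≈ 0.60274)
H(B) = (13 - B)/B
Y*H(3) = 44*((13 - 1*3)/3)/73 = 44*((13 - 3)/3)/73 = 44*((1/3)*10)/73 = (44/73)*(10/3) = 440/219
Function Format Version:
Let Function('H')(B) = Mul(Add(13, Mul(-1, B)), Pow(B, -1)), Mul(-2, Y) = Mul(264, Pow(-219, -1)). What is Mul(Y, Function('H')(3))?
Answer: Rational(440, 219) ≈ 2.0091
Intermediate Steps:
Y = Rational(44, 73) (Y = Mul(Rational(-1, 2), Mul(264, Pow(-219, -1))) = Mul(Rational(-1, 2), Mul(264, Rational(-1, 219))) = Mul(Rational(-1, 2), Rational(-88, 73)) = Rational(44, 73) ≈ 0.60274)
Function('H')(B) = Mul(Pow(B, -1), Add(13, Mul(-1, B)))
Mul(Y, Function('H')(3)) = Mul(Rational(44, 73), Mul(Pow(3, -1), Add(13, Mul(-1, 3)))) = Mul(Rational(44, 73), Mul(Rational(1, 3), Add(13, -3))) = Mul(Rational(44, 73), Mul(Rational(1, 3), 10)) = Mul(Rational(44, 73), Rational(10, 3)) = Rational(440, 219)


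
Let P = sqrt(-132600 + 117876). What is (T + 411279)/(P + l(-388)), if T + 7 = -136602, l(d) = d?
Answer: -26642990/41317 - 412005*I*sqrt(409)/41317 ≈ -644.84 - 201.67*I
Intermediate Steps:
P = 6*I*sqrt(409) (P = sqrt(-14724) = 6*I*sqrt(409) ≈ 121.34*I)
T = -136609 (T = -7 - 136602 = -136609)
(T + 411279)/(P + l(-388)) = (-136609 + 411279)/(6*I*sqrt(409) - 388) = 274670/(-388 + 6*I*sqrt(409))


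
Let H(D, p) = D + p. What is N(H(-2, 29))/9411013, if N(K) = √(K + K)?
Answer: 3*√6/9411013 ≈ 7.8084e-7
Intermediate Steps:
N(K) = √2*√K (N(K) = √(2*K) = √2*√K)
N(H(-2, 29))/9411013 = (√2*√(-2 + 29))/9411013 = (√2*√27)*(1/9411013) = (√2*(3*√3))*(1/9411013) = (3*√6)*(1/9411013) = 3*√6/9411013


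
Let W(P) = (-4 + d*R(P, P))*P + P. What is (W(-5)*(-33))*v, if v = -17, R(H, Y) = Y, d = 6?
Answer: 92565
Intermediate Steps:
W(P) = P + P*(-4 + 6*P) (W(P) = (-4 + 6*P)*P + P = P*(-4 + 6*P) + P = P + P*(-4 + 6*P))
(W(-5)*(-33))*v = ((3*(-5)*(-1 + 2*(-5)))*(-33))*(-17) = ((3*(-5)*(-1 - 10))*(-33))*(-17) = ((3*(-5)*(-11))*(-33))*(-17) = (165*(-33))*(-17) = -5445*(-17) = 92565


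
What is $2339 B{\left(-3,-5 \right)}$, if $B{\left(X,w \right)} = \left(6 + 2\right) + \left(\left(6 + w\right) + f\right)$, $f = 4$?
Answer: $30407$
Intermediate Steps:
$B{\left(X,w \right)} = 18 + w$ ($B{\left(X,w \right)} = \left(6 + 2\right) + \left(\left(6 + w\right) + 4\right) = 8 + \left(10 + w\right) = 18 + w$)
$2339 B{\left(-3,-5 \right)} = 2339 \left(18 - 5\right) = 2339 \cdot 13 = 30407$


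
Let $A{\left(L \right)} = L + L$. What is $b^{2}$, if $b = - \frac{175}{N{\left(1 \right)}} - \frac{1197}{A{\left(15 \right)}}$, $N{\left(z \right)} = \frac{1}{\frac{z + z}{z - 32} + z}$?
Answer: $\frac{3984008161}{96100} \approx 41457.0$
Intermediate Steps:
$A{\left(L \right)} = 2 L$
$N{\left(z \right)} = \frac{1}{z + \frac{2 z}{-32 + z}}$ ($N{\left(z \right)} = \frac{1}{\frac{2 z}{-32 + z} + z} = \frac{1}{z + \frac{2 z}{-32 + z}}$)
$b = - \frac{63119}{310}$ ($b = - \frac{175}{1^{-1} \frac{1}{-30 + 1} \left(-32 + 1\right)} - \frac{1197}{2 \cdot 15} = - \frac{175}{1 \frac{1}{-29} \left(-31\right)} - \frac{1197}{30} = - \frac{175}{1 \left(- \frac{1}{29}\right) \left(-31\right)} - \frac{399}{10} = - \frac{175}{\frac{31}{29}} - \frac{399}{10} = \left(-175\right) \frac{29}{31} - \frac{399}{10} = - \frac{5075}{31} - \frac{399}{10} = - \frac{63119}{310} \approx -203.61$)
$b^{2} = \left(- \frac{63119}{310}\right)^{2} = \frac{3984008161}{96100}$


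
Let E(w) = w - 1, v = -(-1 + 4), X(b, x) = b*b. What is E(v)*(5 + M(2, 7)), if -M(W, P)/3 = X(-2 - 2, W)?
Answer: 172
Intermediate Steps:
X(b, x) = b²
v = -3 (v = -1*3 = -3)
M(W, P) = -48 (M(W, P) = -3*(-2 - 2)² = -3*(-4)² = -3*16 = -48)
E(w) = -1 + w
E(v)*(5 + M(2, 7)) = (-1 - 3)*(5 - 48) = -4*(-43) = 172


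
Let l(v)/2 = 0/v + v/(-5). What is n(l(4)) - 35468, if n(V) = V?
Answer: -177348/5 ≈ -35470.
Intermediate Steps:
l(v) = -2*v/5 (l(v) = 2*(0/v + v/(-5)) = 2*(0 + v*(-⅕)) = 2*(0 - v/5) = 2*(-v/5) = -2*v/5)
n(l(4)) - 35468 = -⅖*4 - 35468 = -8/5 - 35468 = -177348/5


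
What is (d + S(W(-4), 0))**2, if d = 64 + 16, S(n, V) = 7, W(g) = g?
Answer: 7569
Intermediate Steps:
d = 80
(d + S(W(-4), 0))**2 = (80 + 7)**2 = 87**2 = 7569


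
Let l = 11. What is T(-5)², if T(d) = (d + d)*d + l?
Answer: 3721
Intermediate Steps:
T(d) = 11 + 2*d² (T(d) = (d + d)*d + 11 = (2*d)*d + 11 = 2*d² + 11 = 11 + 2*d²)
T(-5)² = (11 + 2*(-5)²)² = (11 + 2*25)² = (11 + 50)² = 61² = 3721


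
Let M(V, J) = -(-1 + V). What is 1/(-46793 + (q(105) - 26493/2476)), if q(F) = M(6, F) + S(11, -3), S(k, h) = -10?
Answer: -2476/115923101 ≈ -2.1359e-5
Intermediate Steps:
M(V, J) = 1 - V
q(F) = -15 (q(F) = (1 - 1*6) - 10 = (1 - 6) - 10 = -5 - 10 = -15)
1/(-46793 + (q(105) - 26493/2476)) = 1/(-46793 + (-15 - 26493/2476)) = 1/(-46793 - 63633/2476) = 1/(-115923101/2476) = -2476/115923101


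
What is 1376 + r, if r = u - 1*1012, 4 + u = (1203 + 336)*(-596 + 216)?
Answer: -584460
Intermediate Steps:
u = -584824 (u = -4 + (1203 + 336)*(-596 + 216) = -4 + 1539*(-380) = -4 - 584820 = -584824)
r = -585836 (r = -584824 - 1*1012 = -584824 - 1012 = -585836)
1376 + r = 1376 - 585836 = -584460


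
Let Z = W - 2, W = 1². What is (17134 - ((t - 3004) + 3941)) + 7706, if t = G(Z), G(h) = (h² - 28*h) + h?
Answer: 23875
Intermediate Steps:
W = 1
Z = -1 (Z = 1 - 2 = -1)
G(h) = h² - 27*h
t = 28 (t = -(-27 - 1) = -1*(-28) = 28)
(17134 - ((t - 3004) + 3941)) + 7706 = (17134 - ((28 - 3004) + 3941)) + 7706 = (17134 - (-2976 + 3941)) + 7706 = (17134 - 1*965) + 7706 = (17134 - 965) + 7706 = 16169 + 7706 = 23875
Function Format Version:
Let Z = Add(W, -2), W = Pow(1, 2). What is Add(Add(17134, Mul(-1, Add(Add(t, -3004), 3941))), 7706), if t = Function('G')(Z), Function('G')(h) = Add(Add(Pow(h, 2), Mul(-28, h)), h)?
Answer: 23875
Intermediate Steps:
W = 1
Z = -1 (Z = Add(1, -2) = -1)
Function('G')(h) = Add(Pow(h, 2), Mul(-27, h))
t = 28 (t = Mul(-1, Add(-27, -1)) = Mul(-1, -28) = 28)
Add(Add(17134, Mul(-1, Add(Add(t, -3004), 3941))), 7706) = Add(Add(17134, Mul(-1, Add(Add(28, -3004), 3941))), 7706) = Add(Add(17134, Mul(-1, Add(-2976, 3941))), 7706) = Add(Add(17134, Mul(-1, 965)), 7706) = Add(Add(17134, -965), 7706) = Add(16169, 7706) = 23875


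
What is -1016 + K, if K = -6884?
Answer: -7900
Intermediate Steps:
-1016 + K = -1016 - 6884 = -7900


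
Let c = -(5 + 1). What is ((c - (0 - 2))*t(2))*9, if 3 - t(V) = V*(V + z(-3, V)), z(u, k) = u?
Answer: -180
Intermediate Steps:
c = -6 (c = -1*6 = -6)
t(V) = 3 - V*(-3 + V) (t(V) = 3 - V*(V - 3) = 3 - V*(-3 + V))
((c - (0 - 2))*t(2))*9 = ((-6 - (0 - 2))*(3 - 1*2² + 3*2))*9 = ((-6 - 1*(-2))*(3 - 1*4 + 6))*9 = ((-6 + 2)*(3 - 4 + 6))*9 = -4*5*9 = -20*9 = -180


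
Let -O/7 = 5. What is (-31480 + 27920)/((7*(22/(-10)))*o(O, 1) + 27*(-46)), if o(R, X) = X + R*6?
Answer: -17800/9883 ≈ -1.8011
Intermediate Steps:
O = -35 (O = -7*5 = -35)
o(R, X) = X + 6*R
(-31480 + 27920)/((7*(22/(-10)))*o(O, 1) + 27*(-46)) = (-31480 + 27920)/((7*(22/(-10)))*(1 + 6*(-35)) + 27*(-46)) = -3560/((7*(22*(-1/10)))*(1 - 210) - 1242) = -3560/((7*(-11/5))*(-209) - 1242) = -3560/(-77/5*(-209) - 1242) = -3560/(16093/5 - 1242) = -3560/9883/5 = -3560*5/9883 = -17800/9883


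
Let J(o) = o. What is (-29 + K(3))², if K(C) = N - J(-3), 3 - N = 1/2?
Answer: 2209/4 ≈ 552.25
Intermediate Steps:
N = 5/2 (N = 3 - 1/2 = 3 - 1*½ = 3 - ½ = 5/2 ≈ 2.5000)
K(C) = 11/2 (K(C) = 5/2 - 1*(-3) = 5/2 + 3 = 11/2)
(-29 + K(3))² = (-29 + 11/2)² = (-47/2)² = 2209/4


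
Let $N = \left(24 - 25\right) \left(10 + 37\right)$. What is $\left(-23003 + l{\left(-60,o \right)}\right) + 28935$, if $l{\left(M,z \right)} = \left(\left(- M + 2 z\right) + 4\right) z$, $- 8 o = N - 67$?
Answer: $\frac{58001}{8} \approx 7250.1$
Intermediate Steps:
$N = -47$ ($N = \left(-1\right) 47 = -47$)
$o = \frac{57}{4}$ ($o = - \frac{-47 - 67}{8} = \left(- \frac{1}{8}\right) \left(-114\right) = \frac{57}{4} \approx 14.25$)
$l{\left(M,z \right)} = z \left(4 - M + 2 z\right)$ ($l{\left(M,z \right)} = \left(4 - M + 2 z\right) z = z \left(4 - M + 2 z\right)$)
$\left(-23003 + l{\left(-60,o \right)}\right) + 28935 = \left(-23003 + \frac{57 \left(4 - -60 + 2 \cdot \frac{57}{4}\right)}{4}\right) + 28935 = \left(-23003 + \frac{57 \left(4 + 60 + \frac{57}{2}\right)}{4}\right) + 28935 = \left(-23003 + \frac{57}{4} \cdot \frac{185}{2}\right) + 28935 = \left(-23003 + \frac{10545}{8}\right) + 28935 = - \frac{173479}{8} + 28935 = \frac{58001}{8}$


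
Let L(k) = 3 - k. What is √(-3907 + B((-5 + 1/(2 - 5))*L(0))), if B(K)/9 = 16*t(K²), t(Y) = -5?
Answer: I*√4627 ≈ 68.022*I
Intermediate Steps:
B(K) = -720 (B(K) = 9*(16*(-5)) = 9*(-80) = -720)
√(-3907 + B((-5 + 1/(2 - 5))*L(0))) = √(-3907 - 720) = √(-4627) = I*√4627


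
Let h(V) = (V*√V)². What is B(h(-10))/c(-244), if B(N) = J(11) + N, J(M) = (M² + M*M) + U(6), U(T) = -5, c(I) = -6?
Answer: 763/6 ≈ 127.17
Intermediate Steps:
J(M) = -5 + 2*M² (J(M) = (M² + M*M) - 5 = (M² + M²) - 5 = 2*M² - 5 = -5 + 2*M²)
h(V) = V³ (h(V) = (V^(3/2))² = V³)
B(N) = 237 + N (B(N) = (-5 + 2*11²) + N = (-5 + 2*121) + N = (-5 + 242) + N = 237 + N)
B(h(-10))/c(-244) = (237 + (-10)³)/(-6) = (237 - 1000)*(-⅙) = -763*(-⅙) = 763/6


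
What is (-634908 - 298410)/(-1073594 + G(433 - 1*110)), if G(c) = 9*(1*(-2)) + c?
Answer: 311106/357763 ≈ 0.86959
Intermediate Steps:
G(c) = -18 + c (G(c) = 9*(-2) + c = -18 + c)
(-634908 - 298410)/(-1073594 + G(433 - 1*110)) = (-634908 - 298410)/(-1073594 + (-18 + (433 - 1*110))) = -933318/(-1073594 + (-18 + (433 - 110))) = -933318/(-1073594 + (-18 + 323)) = -933318/(-1073594 + 305) = -933318/(-1073289) = -933318*(-1/1073289) = 311106/357763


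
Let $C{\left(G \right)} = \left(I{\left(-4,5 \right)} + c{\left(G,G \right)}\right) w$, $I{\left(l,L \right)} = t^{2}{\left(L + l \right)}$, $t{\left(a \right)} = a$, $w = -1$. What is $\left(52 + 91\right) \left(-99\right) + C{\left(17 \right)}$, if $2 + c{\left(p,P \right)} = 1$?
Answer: $-14157$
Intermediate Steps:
$c{\left(p,P \right)} = -1$ ($c{\left(p,P \right)} = -2 + 1 = -1$)
$I{\left(l,L \right)} = \left(L + l\right)^{2}$
$C{\left(G \right)} = 0$ ($C{\left(G \right)} = \left(\left(5 - 4\right)^{2} - 1\right) \left(-1\right) = \left(1^{2} - 1\right) \left(-1\right) = \left(1 - 1\right) \left(-1\right) = 0 \left(-1\right) = 0$)
$\left(52 + 91\right) \left(-99\right) + C{\left(17 \right)} = \left(52 + 91\right) \left(-99\right) + 0 = 143 \left(-99\right) + 0 = -14157 + 0 = -14157$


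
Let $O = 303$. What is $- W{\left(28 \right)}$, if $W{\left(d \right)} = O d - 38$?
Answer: $-8446$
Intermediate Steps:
$W{\left(d \right)} = -38 + 303 d$ ($W{\left(d \right)} = 303 d - 38 = -38 + 303 d$)
$- W{\left(28 \right)} = - (-38 + 303 \cdot 28) = - (-38 + 8484) = \left(-1\right) 8446 = -8446$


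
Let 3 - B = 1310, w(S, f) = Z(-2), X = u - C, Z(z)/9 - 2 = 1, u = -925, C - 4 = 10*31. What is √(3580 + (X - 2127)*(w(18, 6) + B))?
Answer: 2*√1078015 ≈ 2076.6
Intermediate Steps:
C = 314 (C = 4 + 10*31 = 4 + 310 = 314)
Z(z) = 27 (Z(z) = 18 + 9*1 = 18 + 9 = 27)
X = -1239 (X = -925 - 1*314 = -925 - 314 = -1239)
w(S, f) = 27
B = -1307 (B = 3 - 1*1310 = 3 - 1310 = -1307)
√(3580 + (X - 2127)*(w(18, 6) + B)) = √(3580 + (-1239 - 2127)*(27 - 1307)) = √(3580 - 3366*(-1280)) = √(3580 + 4308480) = √4312060 = 2*√1078015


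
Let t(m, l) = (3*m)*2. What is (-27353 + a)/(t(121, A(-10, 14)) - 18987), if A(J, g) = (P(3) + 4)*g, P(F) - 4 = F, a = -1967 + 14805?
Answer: 14515/18261 ≈ 0.79486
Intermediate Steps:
a = 12838
P(F) = 4 + F
A(J, g) = 11*g (A(J, g) = ((4 + 3) + 4)*g = (7 + 4)*g = 11*g)
t(m, l) = 6*m
(-27353 + a)/(t(121, A(-10, 14)) - 18987) = (-27353 + 12838)/(6*121 - 18987) = -14515/(726 - 18987) = -14515/(-18261) = -14515*(-1/18261) = 14515/18261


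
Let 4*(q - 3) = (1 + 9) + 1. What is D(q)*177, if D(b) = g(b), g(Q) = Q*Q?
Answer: 93633/16 ≈ 5852.1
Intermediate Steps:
g(Q) = Q²
q = 23/4 (q = 3 + ((1 + 9) + 1)/4 = 3 + (10 + 1)/4 = 3 + (¼)*11 = 3 + 11/4 = 23/4 ≈ 5.7500)
D(b) = b²
D(q)*177 = (23/4)²*177 = (529/16)*177 = 93633/16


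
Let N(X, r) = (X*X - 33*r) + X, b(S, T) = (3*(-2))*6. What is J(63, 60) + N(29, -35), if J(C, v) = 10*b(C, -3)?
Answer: 1665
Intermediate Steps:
b(S, T) = -36 (b(S, T) = -6*6 = -36)
N(X, r) = X + X² - 33*r (N(X, r) = (X² - 33*r) + X = X + X² - 33*r)
J(C, v) = -360 (J(C, v) = 10*(-36) = -360)
J(63, 60) + N(29, -35) = -360 + (29 + 29² - 33*(-35)) = -360 + (29 + 841 + 1155) = -360 + 2025 = 1665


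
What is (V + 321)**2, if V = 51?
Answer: 138384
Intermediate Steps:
(V + 321)**2 = (51 + 321)**2 = 372**2 = 138384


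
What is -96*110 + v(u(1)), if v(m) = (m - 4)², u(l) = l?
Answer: -10551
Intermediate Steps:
v(m) = (-4 + m)²
-96*110 + v(u(1)) = -96*110 + (-4 + 1)² = -10560 + (-3)² = -10560 + 9 = -10551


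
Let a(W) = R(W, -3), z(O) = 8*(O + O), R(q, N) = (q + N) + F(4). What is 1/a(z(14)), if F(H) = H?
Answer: 1/225 ≈ 0.0044444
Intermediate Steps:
R(q, N) = 4 + N + q (R(q, N) = (q + N) + 4 = (N + q) + 4 = 4 + N + q)
z(O) = 16*O (z(O) = 8*(2*O) = 16*O)
a(W) = 1 + W (a(W) = 4 - 3 + W = 1 + W)
1/a(z(14)) = 1/(1 + 16*14) = 1/(1 + 224) = 1/225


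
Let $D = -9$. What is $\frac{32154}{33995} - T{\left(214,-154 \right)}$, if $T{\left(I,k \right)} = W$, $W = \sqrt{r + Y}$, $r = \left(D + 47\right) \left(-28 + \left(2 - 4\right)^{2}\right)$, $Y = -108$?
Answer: $\frac{32154}{33995} - 2 i \sqrt{255} \approx 0.94584 - 31.937 i$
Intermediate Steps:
$r = -912$ ($r = \left(-9 + 47\right) \left(-28 + \left(2 - 4\right)^{2}\right) = 38 \left(-28 + \left(-2\right)^{2}\right) = 38 \left(-28 + 4\right) = 38 \left(-24\right) = -912$)
$W = 2 i \sqrt{255}$ ($W = \sqrt{-912 - 108} = \sqrt{-1020} = 2 i \sqrt{255} \approx 31.937 i$)
$T{\left(I,k \right)} = 2 i \sqrt{255}$
$\frac{32154}{33995} - T{\left(214,-154 \right)} = \frac{32154}{33995} - 2 i \sqrt{255}$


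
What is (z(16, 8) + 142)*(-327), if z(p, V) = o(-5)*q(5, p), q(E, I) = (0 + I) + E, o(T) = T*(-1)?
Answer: -80769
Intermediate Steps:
o(T) = -T
q(E, I) = E + I (q(E, I) = I + E = E + I)
z(p, V) = 25 + 5*p (z(p, V) = (-1*(-5))*(5 + p) = 5*(5 + p) = 25 + 5*p)
(z(16, 8) + 142)*(-327) = ((25 + 5*16) + 142)*(-327) = ((25 + 80) + 142)*(-327) = (105 + 142)*(-327) = 247*(-327) = -80769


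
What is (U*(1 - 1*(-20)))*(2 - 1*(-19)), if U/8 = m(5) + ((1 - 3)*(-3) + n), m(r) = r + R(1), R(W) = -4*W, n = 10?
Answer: 59976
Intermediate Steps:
m(r) = -4 + r (m(r) = r - 4*1 = r - 4 = -4 + r)
U = 136 (U = 8*((-4 + 5) + ((1 - 3)*(-3) + 10)) = 8*(1 + (-2*(-3) + 10)) = 8*(1 + (6 + 10)) = 8*(1 + 16) = 8*17 = 136)
(U*(1 - 1*(-20)))*(2 - 1*(-19)) = (136*(1 - 1*(-20)))*(2 - 1*(-19)) = (136*(1 + 20))*(2 + 19) = (136*21)*21 = 2856*21 = 59976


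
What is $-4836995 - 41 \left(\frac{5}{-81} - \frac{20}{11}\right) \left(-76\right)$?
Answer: $- \frac{4314981845}{891} \approx -4.8429 \cdot 10^{6}$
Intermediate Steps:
$-4836995 - 41 \left(\frac{5}{-81} - \frac{20}{11}\right) \left(-76\right) = -4836995 - 41 \left(5 \left(- \frac{1}{81}\right) - \frac{20}{11}\right) \left(-76\right) = -4836995 - 41 \left(- \frac{5}{81} - \frac{20}{11}\right) \left(-76\right) = -4836995 - 41 \left(- \frac{1675}{891}\right) \left(-76\right) = -4836995 - \left(- \frac{68675}{891}\right) \left(-76\right) = -4836995 - \frac{5219300}{891} = - \frac{4314981845}{891}$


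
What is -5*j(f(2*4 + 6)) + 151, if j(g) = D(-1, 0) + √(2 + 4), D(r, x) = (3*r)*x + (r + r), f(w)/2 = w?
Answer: 161 - 5*√6 ≈ 148.75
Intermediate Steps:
f(w) = 2*w
D(r, x) = 2*r + 3*r*x (D(r, x) = 3*r*x + 2*r = 2*r + 3*r*x)
j(g) = -2 + √6 (j(g) = -(2 + 3*0) + √(2 + 4) = -(2 + 0) + √6 = -1*2 + √6 = -2 + √6)
-5*j(f(2*4 + 6)) + 151 = -5*(-2 + √6) + 151 = (10 - 5*√6) + 151 = 161 - 5*√6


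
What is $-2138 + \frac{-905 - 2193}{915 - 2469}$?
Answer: $- \frac{1659677}{777} \approx -2136.0$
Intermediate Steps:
$-2138 + \frac{-905 - 2193}{915 - 2469} = -2138 - \frac{3098}{-1554} = -2138 - - \frac{1549}{777} = -2138 + \frac{1549}{777} = - \frac{1659677}{777}$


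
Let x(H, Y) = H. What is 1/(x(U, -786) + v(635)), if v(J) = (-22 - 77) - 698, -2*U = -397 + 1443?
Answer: -1/1320 ≈ -0.00075758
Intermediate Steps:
U = -523 (U = -(-397 + 1443)/2 = -½*1046 = -523)
v(J) = -797 (v(J) = -99 - 698 = -797)
1/(x(U, -786) + v(635)) = 1/(-523 - 797) = 1/(-1320) = -1/1320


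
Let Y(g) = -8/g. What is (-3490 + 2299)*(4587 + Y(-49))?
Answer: -267702261/49 ≈ -5.4633e+6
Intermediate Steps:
(-3490 + 2299)*(4587 + Y(-49)) = (-3490 + 2299)*(4587 - 8/(-49)) = -1191*(4587 - 8*(-1/49)) = -1191*(4587 + 8/49) = -1191*224771/49 = -267702261/49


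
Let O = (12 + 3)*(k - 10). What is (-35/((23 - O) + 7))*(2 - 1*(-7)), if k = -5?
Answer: -21/17 ≈ -1.2353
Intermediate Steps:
O = -225 (O = (12 + 3)*(-5 - 10) = 15*(-15) = -225)
(-35/((23 - O) + 7))*(2 - 1*(-7)) = (-35/((23 - 1*(-225)) + 7))*(2 - 1*(-7)) = (-35/((23 + 225) + 7))*(2 + 7) = -35/(248 + 7)*9 = -35/255*9 = -35*1/255*9 = -7/51*9 = -21/17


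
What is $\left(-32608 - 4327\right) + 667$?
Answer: $-36268$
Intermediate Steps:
$\left(-32608 - 4327\right) + 667 = -36935 + 667 = -36268$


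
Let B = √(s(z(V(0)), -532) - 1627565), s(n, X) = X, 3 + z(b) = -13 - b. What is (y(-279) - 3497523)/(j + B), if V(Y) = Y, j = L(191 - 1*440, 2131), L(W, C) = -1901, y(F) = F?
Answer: 3324660801/2620949 + 1748901*I*√1628097/2620949 ≈ 1268.5 + 851.43*I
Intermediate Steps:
j = -1901
z(b) = -16 - b (z(b) = -3 + (-13 - b) = -16 - b)
B = I*√1628097 (B = √(-532 - 1627565) = √(-1628097) = I*√1628097 ≈ 1276.0*I)
(y(-279) - 3497523)/(j + B) = (-279 - 3497523)/(-1901 + I*√1628097) = -3497802/(-1901 + I*√1628097)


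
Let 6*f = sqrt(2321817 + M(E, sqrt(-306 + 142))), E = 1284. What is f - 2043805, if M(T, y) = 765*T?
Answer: -2043805 + sqrt(3304077)/6 ≈ -2.0435e+6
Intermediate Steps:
f = sqrt(3304077)/6 (f = sqrt(2321817 + 765*1284)/6 = sqrt(2321817 + 982260)/6 = sqrt(3304077)/6 ≈ 302.95)
f - 2043805 = sqrt(3304077)/6 - 2043805 = -2043805 + sqrt(3304077)/6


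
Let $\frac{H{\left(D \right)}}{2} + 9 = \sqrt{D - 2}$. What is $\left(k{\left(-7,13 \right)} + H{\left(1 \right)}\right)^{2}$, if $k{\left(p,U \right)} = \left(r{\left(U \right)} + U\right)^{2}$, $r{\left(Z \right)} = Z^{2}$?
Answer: $1096007232 + 132424 i \approx 1.096 \cdot 10^{9} + 1.3242 \cdot 10^{5} i$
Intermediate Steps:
$k{\left(p,U \right)} = \left(U + U^{2}\right)^{2}$ ($k{\left(p,U \right)} = \left(U^{2} + U\right)^{2} = \left(U + U^{2}\right)^{2}$)
$H{\left(D \right)} = -18 + 2 \sqrt{-2 + D}$ ($H{\left(D \right)} = -18 + 2 \sqrt{D - 2} = -18 + 2 \sqrt{-2 + D}$)
$\left(k{\left(-7,13 \right)} + H{\left(1 \right)}\right)^{2} = \left(13^{2} \left(1 + 13\right)^{2} - \left(18 - 2 \sqrt{-2 + 1}\right)\right)^{2} = \left(169 \cdot 14^{2} - \left(18 - 2 \sqrt{-1}\right)\right)^{2} = \left(169 \cdot 196 - \left(18 - 2 i\right)\right)^{2} = \left(33124 - \left(18 - 2 i\right)\right)^{2} = \left(33106 + 2 i\right)^{2}$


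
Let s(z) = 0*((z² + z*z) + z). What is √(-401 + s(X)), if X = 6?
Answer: I*√401 ≈ 20.025*I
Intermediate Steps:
s(z) = 0 (s(z) = 0*((z² + z²) + z) = 0*(2*z² + z) = 0*(z + 2*z²) = 0)
√(-401 + s(X)) = √(-401 + 0) = √(-401) = I*√401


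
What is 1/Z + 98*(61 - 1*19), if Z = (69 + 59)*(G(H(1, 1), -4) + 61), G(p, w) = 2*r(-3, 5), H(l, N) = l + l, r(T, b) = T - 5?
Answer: 23708161/5760 ≈ 4116.0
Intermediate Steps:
r(T, b) = -5 + T
H(l, N) = 2*l
G(p, w) = -16 (G(p, w) = 2*(-5 - 3) = 2*(-8) = -16)
Z = 5760 (Z = (69 + 59)*(-16 + 61) = 128*45 = 5760)
1/Z + 98*(61 - 1*19) = 1/5760 + 98*(61 - 1*19) = 1/5760 + 98*(61 - 19) = 1/5760 + 98*42 = 1/5760 + 4116 = 23708161/5760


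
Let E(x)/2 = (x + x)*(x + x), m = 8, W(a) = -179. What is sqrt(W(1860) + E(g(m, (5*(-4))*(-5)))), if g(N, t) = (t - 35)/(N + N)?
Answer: 3*I*sqrt(334)/8 ≈ 6.8534*I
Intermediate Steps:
g(N, t) = (-35 + t)/(2*N) (g(N, t) = (-35 + t)/((2*N)) = (-35 + t)*(1/(2*N)) = (-35 + t)/(2*N))
E(x) = 8*x**2 (E(x) = 2*((x + x)*(x + x)) = 2*((2*x)*(2*x)) = 2*(4*x**2) = 8*x**2)
sqrt(W(1860) + E(g(m, (5*(-4))*(-5)))) = sqrt(-179 + 8*((1/2)*(-35 + (5*(-4))*(-5))/8)**2) = sqrt(-179 + 8*((1/2)*(1/8)*(-35 - 20*(-5)))**2) = sqrt(-179 + 8*((1/2)*(1/8)*(-35 + 100))**2) = sqrt(-179 + 8*((1/2)*(1/8)*65)**2) = sqrt(-179 + 8*(65/16)**2) = sqrt(-179 + 8*(4225/256)) = sqrt(-179 + 4225/32) = sqrt(-1503/32) = 3*I*sqrt(334)/8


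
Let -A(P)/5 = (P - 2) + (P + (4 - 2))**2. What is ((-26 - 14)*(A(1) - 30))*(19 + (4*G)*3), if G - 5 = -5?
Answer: 53200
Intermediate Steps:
G = 0 (G = 5 - 5 = 0)
A(P) = 10 - 5*P - 5*(2 + P)**2 (A(P) = -5*((P - 2) + (P + (4 - 2))**2) = -5*((-2 + P) + (P + 2)**2) = -5*((-2 + P) + (2 + P)**2) = -5*(-2 + P + (2 + P)**2) = 10 - 5*P - 5*(2 + P)**2)
((-26 - 14)*(A(1) - 30))*(19 + (4*G)*3) = ((-26 - 14)*((10 - 5*1 - 5*(2 + 1)**2) - 30))*(19 + (4*0)*3) = (-40*((10 - 5 - 5*3**2) - 30))*(19 + 0*3) = (-40*((10 - 5 - 5*9) - 30))*(19 + 0) = -40*((10 - 5 - 45) - 30)*19 = -40*(-40 - 30)*19 = -40*(-70)*19 = 2800*19 = 53200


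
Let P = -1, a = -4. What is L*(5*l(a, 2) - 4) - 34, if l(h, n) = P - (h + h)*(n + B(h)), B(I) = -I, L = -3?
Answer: -727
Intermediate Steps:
l(h, n) = -1 - 2*h*(n - h) (l(h, n) = -1 - (h + h)*(n - h) = -1 - 2*h*(n - h))
L*(5*l(a, 2) - 4) - 34 = -3*(5*(-1 + 2*(-4)² - 2*(-4)*2) - 4) - 34 = -3*(5*(-1 + 2*16 + 16) - 4) - 34 = -3*(5*(-1 + 32 + 16) - 4) - 34 = -3*(5*47 - 4) - 34 = -3*(235 - 4) - 34 = -3*231 - 34 = -693 - 34 = -727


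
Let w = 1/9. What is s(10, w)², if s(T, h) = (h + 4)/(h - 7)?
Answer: 1369/3844 ≈ 0.35614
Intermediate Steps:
w = ⅑ ≈ 0.11111
s(T, h) = (4 + h)/(-7 + h)
s(10, w)² = ((4 + ⅑)/(-7 + ⅑))² = ((37/9)/(-62/9))² = (-9/62*37/9)² = (-37/62)² = 1369/3844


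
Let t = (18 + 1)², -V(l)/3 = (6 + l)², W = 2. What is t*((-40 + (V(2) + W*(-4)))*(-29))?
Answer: 2512560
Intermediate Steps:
V(l) = -3*(6 + l)²
t = 361 (t = 19² = 361)
t*((-40 + (V(2) + W*(-4)))*(-29)) = 361*((-40 + (-3*(6 + 2)² + 2*(-4)))*(-29)) = 361*((-40 + (-3*8² - 8))*(-29)) = 361*((-40 + (-3*64 - 8))*(-29)) = 361*((-40 + (-192 - 8))*(-29)) = 361*((-40 - 200)*(-29)) = 361*(-240*(-29)) = 361*6960 = 2512560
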